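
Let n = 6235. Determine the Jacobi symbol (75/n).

0

Reciprocity: 75 ≡ 3 and 6235 ≡ 3 (mod 4), so (75/6235) = −(6235/75).
Reduce top mod 75: now compute (10/75).
Pull out 2: since 75 ≡ 3 (mod 8), (2/75) = -1.
Reciprocity: 5 ≡ 1 and 75 ≡ 3 (mod 4), so (5/75) = +(75/5).
Reduce top mod 5: now compute (0/5).
Top reduces to 0: gcd > 1, so the symbol is 0.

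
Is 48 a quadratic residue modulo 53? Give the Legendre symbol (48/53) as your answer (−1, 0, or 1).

Pull out 2^4: since 53 ≡ 5 (mod 8), (2/53) = -1, so (2/53)^4 = +1.
Reciprocity: 3 ≡ 3 and 53 ≡ 1 (mod 4), so (3/53) = +(53/3).
Reduce top mod 3: now compute (2/3).
Pull out 2: since 3 ≡ 3 (mod 8), (2/3) = -1.
Reached (1/3) = 1. Collecting the sign flips along the way, the symbol is -1.

-1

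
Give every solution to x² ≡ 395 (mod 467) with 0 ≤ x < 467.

178, 289

Since 467 ≡ 3 (mod 4), a square root of 395 is 395^((467+1)/4) = 395^117 mod 467.
Repeated squaring: 395^2≡47, 395^4≡341, 395^8≡465, 395^16≡4, 395^32≡16, 395^64≡256 (mod 467).
395^117 = 395^(64+32+16+4+1) ≡ 289 (mod 467).
Check: 289² = 83521 ≡ 395 (mod 467). The two roots are 178 and 289.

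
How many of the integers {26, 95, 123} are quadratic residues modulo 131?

(26/131) = -1 → non-residue.
(95/131) = -1 → non-residue.
(123/131) = +1 → QR.
Total quadratic residues among the 3: 1.

1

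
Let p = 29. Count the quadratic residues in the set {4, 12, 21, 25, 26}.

2

(4/29) = +1 → QR.
(12/29) = -1 → non-residue.
(21/29) = -1 → non-residue.
(25/29) = +1 → QR.
(26/29) = -1 → non-residue.
Total quadratic residues among the 5: 2.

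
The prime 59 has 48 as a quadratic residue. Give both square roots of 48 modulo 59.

15, 44

Since 59 ≡ 3 (mod 4), a square root of 48 is 48^((59+1)/4) = 48^15 mod 59.
Repeated squaring: 48^2≡3, 48^4≡9, 48^8≡22 (mod 59).
48^15 = 48^(8+4+2+1) ≡ 15 (mod 59).
Check: 15² = 225 ≡ 48 (mod 59). The two roots are 15 and 44.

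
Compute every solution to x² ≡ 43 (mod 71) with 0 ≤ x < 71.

Since 71 ≡ 3 (mod 4), a square root of 43 is 43^((71+1)/4) = 43^18 mod 71.
Repeated squaring: 43^2≡3, 43^4≡9, 43^8≡10, 43^16≡29 (mod 71).
43^18 = 43^(16+2) ≡ 16 (mod 71).
Check: 16² = 256 ≡ 43 (mod 71). The two roots are 16 and 55.

16, 55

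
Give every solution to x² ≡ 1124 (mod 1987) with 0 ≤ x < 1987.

714, 1273

Since 1987 ≡ 3 (mod 4), a square root of 1124 is 1124^((1987+1)/4) = 1124^497 mod 1987.
Repeated squaring: 1124^2≡1631, 1124^4≡1555, 1124^8≡1833, 1124^16≡1859, 1124^32≡488, 1124^64≡1691, 1124^128≡188, 1124^256≡1565 (mod 1987).
1124^497 = 1124^(256+128+64+32+16+1) ≡ 714 (mod 1987).
Check: 714² = 509796 ≡ 1124 (mod 1987). The two roots are 714 and 1273.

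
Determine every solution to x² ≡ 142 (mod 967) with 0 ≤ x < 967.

Since 967 ≡ 3 (mod 4), a square root of 142 is 142^((967+1)/4) = 142^242 mod 967.
Repeated squaring: 142^2≡824, 142^4≡142, 142^8≡824, 142^16≡142, 142^32≡824, 142^64≡142, 142^128≡824 (mod 967).
142^242 = 142^(128+64+32+16+2) ≡ 824 (mod 967).
Check: 824² = 678976 ≡ 142 (mod 967). The two roots are 143 and 824.

143, 824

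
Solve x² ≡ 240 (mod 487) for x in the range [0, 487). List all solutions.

Since 487 ≡ 3 (mod 4), a square root of 240 is 240^((487+1)/4) = 240^122 mod 487.
Repeated squaring: 240^2≡134, 240^4≡424, 240^8≡73, 240^16≡459, 240^32≡297, 240^64≡62 (mod 487).
240^122 = 240^(64+32+16+8+2) ≡ 78 (mod 487).
Check: 78² = 6084 ≡ 240 (mod 487). The two roots are 78 and 409.

78, 409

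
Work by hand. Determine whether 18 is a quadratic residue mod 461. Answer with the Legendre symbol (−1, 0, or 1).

Pull out 2: since 461 ≡ 5 (mod 8), (2/461) = -1.
Reciprocity: 9 ≡ 1 and 461 ≡ 1 (mod 4), so (9/461) = +(461/9).
Reduce top mod 9: now compute (2/9).
Pull out 2: since 9 ≡ 1 (mod 8), (2/9) = +1.
Reached (1/9) = 1. Collecting the sign flips along the way, the symbol is -1.

-1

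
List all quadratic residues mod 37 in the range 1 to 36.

1 3 4 7 9 10 11 12 16 21 25 26 27 28 30 33 34 36

Square k = 1,…,18 (k and 37−k give the same square):
1²=1, 2²=4, 3²=9, 4²=16, 5²=25, 6²=36, 7²≡12, 8²≡27, 9²≡7, 10²≡26, 11²≡10, 12²≡33, 13²≡21, 14²≡11, 15²≡3, 16²≡34, 17²≡30, 18²≡28 (mod 37).
So the quadratic residues mod 37 are {1, 3, 4, 7, 9, 10, 11, 12, 16, 21, 25, 26, 27, 28, 30, 33, 34, 36}.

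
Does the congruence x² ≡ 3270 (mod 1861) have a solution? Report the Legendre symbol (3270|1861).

First reduce: 3270 ≡ 1409 (mod 1861).
Reciprocity: 1409 ≡ 1 and 1861 ≡ 1 (mod 4), so (1409/1861) = +(1861/1409).
Reduce top mod 1409: now compute (452/1409).
Pull out 2^2: since 1409 ≡ 1 (mod 8), (2/1409) = +1, so (2/1409)^2 = +1.
Reciprocity: 113 ≡ 1 and 1409 ≡ 1 (mod 4), so (113/1409) = +(1409/113).
Reduce top mod 113: now compute (53/113).
Reciprocity: 53 ≡ 1 and 113 ≡ 1 (mod 4), so (53/113) = +(113/53).
Reduce top mod 53: now compute (7/53).
Reciprocity: 7 ≡ 3 and 53 ≡ 1 (mod 4), so (7/53) = +(53/7).
Reduce top mod 7: now compute (4/7).
Pull out 2^2: since 7 ≡ 7 (mod 8), (2/7) = +1, so (2/7)^2 = +1.
Reached (1/7) = 1. Collecting the sign flips along the way, the symbol is +1.

1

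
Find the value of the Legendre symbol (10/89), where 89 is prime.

Euler's criterion: (10/89) ≡ 10^44 (mod 89).
10^2 ≡ 11 (mod 89)
10^4 ≡ 32 (mod 89)
10^8 ≡ 45 (mod 89)
10^16 ≡ 67 (mod 89)
10^32 ≡ 39 (mod 89)
10^44 = 10^(32+8+4) ≡ 1 (mod 89).
Result is 1, so (10/89) = 1.

1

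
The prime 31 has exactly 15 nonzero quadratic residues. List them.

Square k = 1,…,15 (k and 31−k give the same square):
1²=1, 2²=4, 3²=9, 4²=16, 5²=25, 6²≡5, 7²≡18, 8²≡2, 9²≡19, 10²≡7, 11²≡28, 12²≡20, 13²≡14, 14²≡10, 15²≡8 (mod 31).
So the quadratic residues mod 31 are {1, 2, 4, 5, 7, 8, 9, 10, 14, 16, 18, 19, 20, 25, 28}.

1,2,4,5,7,8,9,10,14,16,18,19,20,25,28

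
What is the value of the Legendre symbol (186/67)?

-1

First reduce: 186 ≡ 52 (mod 67).
Pull out 2^2: since 67 ≡ 3 (mod 8), (2/67) = -1, so (2/67)^2 = +1.
Reciprocity: 13 ≡ 1 and 67 ≡ 3 (mod 4), so (13/67) = +(67/13).
Reduce top mod 13: now compute (2/13).
Pull out 2: since 13 ≡ 5 (mod 8), (2/13) = -1.
Reached (1/13) = 1. Collecting the sign flips along the way, the symbol is -1.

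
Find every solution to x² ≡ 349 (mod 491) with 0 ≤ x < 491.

Since 491 ≡ 3 (mod 4), a square root of 349 is 349^((491+1)/4) = 349^123 mod 491.
Repeated squaring: 349^2≡33, 349^4≡107, 349^8≡156, 349^16≡277, 349^32≡133, 349^64≡13 (mod 491).
349^123 = 349^(64+32+16+8+2+1) ≡ 79 (mod 491).
Check: 79² = 6241 ≡ 349 (mod 491). The two roots are 79 and 412.

79, 412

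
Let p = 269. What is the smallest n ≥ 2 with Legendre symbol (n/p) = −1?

2

(2/269) = −1, so 2 is the smallest positive non-residue mod 269.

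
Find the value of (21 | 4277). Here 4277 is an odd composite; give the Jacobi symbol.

Reciprocity: 21 ≡ 1 and 4277 ≡ 1 (mod 4), so (21/4277) = +(4277/21).
Reduce top mod 21: now compute (14/21).
Pull out 2: since 21 ≡ 5 (mod 8), (2/21) = -1.
Reciprocity: 7 ≡ 3 and 21 ≡ 1 (mod 4), so (7/21) = +(21/7).
Reduce top mod 7: now compute (0/7).
Top reduces to 0: gcd > 1, so the symbol is 0.

0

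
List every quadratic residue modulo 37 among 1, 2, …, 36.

1 3 4 7 9 10 11 12 16 21 25 26 27 28 30 33 34 36

Square k = 1,…,18 (k and 37−k give the same square):
1²=1, 2²=4, 3²=9, 4²=16, 5²=25, 6²=36, 7²≡12, 8²≡27, 9²≡7, 10²≡26, 11²≡10, 12²≡33, 13²≡21, 14²≡11, 15²≡3, 16²≡34, 17²≡30, 18²≡28 (mod 37).
So the quadratic residues mod 37 are {1, 3, 4, 7, 9, 10, 11, 12, 16, 21, 25, 26, 27, 28, 30, 33, 34, 36}.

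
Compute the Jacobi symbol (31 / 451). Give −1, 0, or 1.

Reciprocity: 31 ≡ 3 and 451 ≡ 3 (mod 4), so (31/451) = −(451/31).
Reduce top mod 31: now compute (17/31).
Reciprocity: 17 ≡ 1 and 31 ≡ 3 (mod 4), so (17/31) = +(31/17).
Reduce top mod 17: now compute (14/17).
Pull out 2: since 17 ≡ 1 (mod 8), (2/17) = +1.
Reciprocity: 7 ≡ 3 and 17 ≡ 1 (mod 4), so (7/17) = +(17/7).
Reduce top mod 7: now compute (3/7).
Reciprocity: 3 ≡ 3 and 7 ≡ 3 (mod 4), so (3/7) = −(7/3).
Reduce top mod 3: now compute (1/3).
Reached (1/3) = 1. Collecting the sign flips along the way, the symbol is +1.

1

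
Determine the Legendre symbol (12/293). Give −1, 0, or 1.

Euler's criterion: (12/293) ≡ 12^146 (mod 293).
12^2 ≡ 144 (mod 293)
12^4 ≡ 226 (mod 293)
12^8 ≡ 94 (mod 293)
12^16 ≡ 46 (mod 293)
12^32 ≡ 65 (mod 293)
12^64 ≡ 123 (mod 293)
12^128 ≡ 186 (mod 293)
12^146 = 12^(128+16+2) ≡ 292 (mod 293).
Result is 292 ≡ −1, so (12/293) = −1.

-1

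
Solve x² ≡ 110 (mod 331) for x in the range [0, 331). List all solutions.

21, 310

Since 331 ≡ 3 (mod 4), a square root of 110 is 110^((331+1)/4) = 110^83 mod 331.
Repeated squaring: 110^2≡184, 110^4≡94, 110^8≡230, 110^16≡271, 110^32≡290, 110^64≡26 (mod 331).
110^83 = 110^(64+16+2+1) ≡ 21 (mod 331).
Check: 21² = 441 ≡ 110 (mod 331). The two roots are 21 and 310.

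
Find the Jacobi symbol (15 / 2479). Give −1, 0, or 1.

-1

Reciprocity: 15 ≡ 3 and 2479 ≡ 3 (mod 4), so (15/2479) = −(2479/15).
Reduce top mod 15: now compute (4/15).
Pull out 2^2: since 15 ≡ 7 (mod 8), (2/15) = +1, so (2/15)^2 = +1.
Reached (1/15) = 1. Collecting the sign flips along the way, the symbol is -1.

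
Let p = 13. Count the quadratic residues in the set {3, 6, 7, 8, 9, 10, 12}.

(3/13) = +1 → QR.
(6/13) = -1 → non-residue.
(7/13) = -1 → non-residue.
(8/13) = -1 → non-residue.
(9/13) = +1 → QR.
(10/13) = +1 → QR.
(12/13) = +1 → QR.
Total quadratic residues among the 7: 4.

4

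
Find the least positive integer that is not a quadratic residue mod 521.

3

(2/521) = +1, so 2 is a residue.
(3/521) = −1, so 3 is the smallest positive non-residue mod 521.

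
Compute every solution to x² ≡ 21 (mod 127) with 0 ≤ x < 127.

23, 104

Since 127 ≡ 3 (mod 4), a square root of 21 is 21^((127+1)/4) = 21^32 mod 127.
Repeated squaring: 21^2≡60, 21^4≡44, 21^8≡31, 21^16≡72, 21^32≡104 (mod 127).
21^32 = 21^(32) ≡ 104 (mod 127).
Check: 104² = 10816 ≡ 21 (mod 127). The two roots are 23 and 104.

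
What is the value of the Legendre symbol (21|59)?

1

Euler's criterion: (21/59) ≡ 21^29 (mod 59).
21^2 ≡ 28 (mod 59)
21^4 ≡ 17 (mod 59)
21^8 ≡ 53 (mod 59)
21^16 ≡ 36 (mod 59)
21^29 = 21^(16+8+4+1) ≡ 1 (mod 59).
Result is 1, so (21/59) = 1.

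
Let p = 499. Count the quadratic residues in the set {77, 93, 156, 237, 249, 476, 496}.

6

(77/499) = +1 → QR.
(93/499) = -1 → non-residue.
(156/499) = +1 → QR.
(237/499) = +1 → QR.
(249/499) = +1 → QR.
(476/499) = +1 → QR.
(496/499) = +1 → QR.
Total quadratic residues among the 7: 6.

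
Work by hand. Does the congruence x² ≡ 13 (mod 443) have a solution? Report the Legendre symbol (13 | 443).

1

Reciprocity: 13 ≡ 1 and 443 ≡ 3 (mod 4), so (13/443) = +(443/13).
Reduce top mod 13: now compute (1/13).
Reached (1/13) = 1. Collecting the sign flips along the way, the symbol is +1.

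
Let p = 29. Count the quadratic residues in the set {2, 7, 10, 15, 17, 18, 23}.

(2/29) = -1 → non-residue.
(7/29) = +1 → QR.
(10/29) = -1 → non-residue.
(15/29) = -1 → non-residue.
(17/29) = -1 → non-residue.
(18/29) = -1 → non-residue.
(23/29) = +1 → QR.
Total quadratic residues among the 7: 2.

2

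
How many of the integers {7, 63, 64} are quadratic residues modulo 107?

(7/107) = -1 → non-residue.
(63/107) = -1 → non-residue.
(64/107) = +1 → QR.
Total quadratic residues among the 3: 1.

1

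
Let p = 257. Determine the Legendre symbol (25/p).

1

Reciprocity: 25 ≡ 1 and 257 ≡ 1 (mod 4), so (25/257) = +(257/25).
Reduce top mod 25: now compute (7/25).
Reciprocity: 7 ≡ 3 and 25 ≡ 1 (mod 4), so (7/25) = +(25/7).
Reduce top mod 7: now compute (4/7).
Pull out 2^2: since 7 ≡ 7 (mod 8), (2/7) = +1, so (2/7)^2 = +1.
Reached (1/7) = 1. Collecting the sign flips along the way, the symbol is +1.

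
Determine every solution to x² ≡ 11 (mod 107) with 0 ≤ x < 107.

Since 107 ≡ 3 (mod 4), a square root of 11 is 11^((107+1)/4) = 11^27 mod 107.
Repeated squaring: 11^2≡14, 11^4≡89, 11^8≡3, 11^16≡9 (mod 107).
11^27 = 11^(16+8+2+1) ≡ 92 (mod 107).
Check: 92² = 8464 ≡ 11 (mod 107). The two roots are 15 and 92.

15, 92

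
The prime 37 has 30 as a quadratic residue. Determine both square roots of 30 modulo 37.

37 ≡ 1 (mod 4), so we find a root by search.
Trying successive values, 17² = 289 ≡ 30 (mod 37). The other root is 37 − 17 = 20.

17, 20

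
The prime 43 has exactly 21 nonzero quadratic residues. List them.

1 4 6 9 10 11 13 14 15 16 17 21 23 24 25 31 35 36 38 40 41

Square k = 1,…,21 (k and 43−k give the same square):
1²=1, 2²=4, 3²=9, 4²=16, 5²=25, 6²=36, 7²≡6, 8²≡21, 9²≡38, 10²≡14, 11²≡35, 12²≡15, 13²≡40, 14²≡24, 15²≡10, 16²≡41, 17²≡31, 18²≡23, 19²≡17, 20²≡13, 21²≡11 (mod 43).
So the quadratic residues mod 43 are {1, 4, 6, 9, 10, 11, 13, 14, 15, 16, 17, 21, 23, 24, 25, 31, 35, 36, 38, 40, 41}.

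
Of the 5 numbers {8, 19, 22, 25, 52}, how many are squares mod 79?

5

(8/79) = +1 → QR.
(19/79) = +1 → QR.
(22/79) = +1 → QR.
(25/79) = +1 → QR.
(52/79) = +1 → QR.
Total quadratic residues among the 5: 5.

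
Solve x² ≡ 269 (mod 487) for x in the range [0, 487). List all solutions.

Since 487 ≡ 3 (mod 4), a square root of 269 is 269^((487+1)/4) = 269^122 mod 487.
Repeated squaring: 269^2≡285, 269^4≡383, 269^8≡102, 269^16≡177, 269^32≡161, 269^64≡110 (mod 487).
269^122 = 269^(64+32+16+8+2) ≡ 435 (mod 487).
Check: 435² = 189225 ≡ 269 (mod 487). The two roots are 52 and 435.

52, 435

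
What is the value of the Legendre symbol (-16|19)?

-1

First reduce: -16 ≡ 3 (mod 19).
Reciprocity: 3 ≡ 3 and 19 ≡ 3 (mod 4), so (3/19) = −(19/3).
Reduce top mod 3: now compute (1/3).
Reached (1/3) = 1. Collecting the sign flips along the way, the symbol is -1.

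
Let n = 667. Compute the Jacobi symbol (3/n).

-1

Reciprocity: 3 ≡ 3 and 667 ≡ 3 (mod 4), so (3/667) = −(667/3).
Reduce top mod 3: now compute (1/3).
Reached (1/3) = 1. Collecting the sign flips along the way, the symbol is -1.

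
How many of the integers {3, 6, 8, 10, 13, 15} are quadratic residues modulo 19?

1

(3/19) = -1 → non-residue.
(6/19) = +1 → QR.
(8/19) = -1 → non-residue.
(10/19) = -1 → non-residue.
(13/19) = -1 → non-residue.
(15/19) = -1 → non-residue.
Total quadratic residues among the 6: 1.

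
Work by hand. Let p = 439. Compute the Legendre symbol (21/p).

-1

Euler's criterion: (21/439) ≡ 21^219 (mod 439).
21^2 ≡ 2 (mod 439)
21^4 ≡ 4 (mod 439)
21^8 ≡ 16 (mod 439)
21^16 ≡ 256 (mod 439)
21^32 ≡ 125 (mod 439)
21^64 ≡ 260 (mod 439)
21^128 ≡ 433 (mod 439)
21^219 = 21^(128+64+16+8+2+1) ≡ 438 (mod 439).
Result is 438 ≡ −1, so (21/439) = −1.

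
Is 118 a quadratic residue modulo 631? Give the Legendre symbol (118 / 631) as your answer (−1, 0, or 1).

Euler's criterion: (118/631) ≡ 118^315 (mod 631).
118^2 ≡ 42 (mod 631)
118^4 ≡ 502 (mod 631)
118^8 ≡ 235 (mod 631)
118^16 ≡ 328 (mod 631)
118^32 ≡ 314 (mod 631)
118^64 ≡ 160 (mod 631)
118^128 ≡ 360 (mod 631)
118^256 ≡ 245 (mod 631)
118^315 = 118^(256+32+16+8+2+1) ≡ 630 (mod 631).
Result is 630 ≡ −1, so (118/631) = −1.

-1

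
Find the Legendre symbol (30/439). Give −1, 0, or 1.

-1

Pull out 2: since 439 ≡ 7 (mod 8), (2/439) = +1.
Reciprocity: 15 ≡ 3 and 439 ≡ 3 (mod 4), so (15/439) = −(439/15).
Reduce top mod 15: now compute (4/15).
Pull out 2^2: since 15 ≡ 7 (mod 8), (2/15) = +1, so (2/15)^2 = +1.
Reached (1/15) = 1. Collecting the sign flips along the way, the symbol is -1.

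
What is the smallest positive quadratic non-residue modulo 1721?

3

(2/1721) = +1, so 2 is a residue.
(3/1721) = −1, so 3 is the smallest positive non-residue mod 1721.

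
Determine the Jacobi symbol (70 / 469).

0

Pull out 2: since 469 ≡ 5 (mod 8), (2/469) = -1.
Reciprocity: 35 ≡ 3 and 469 ≡ 1 (mod 4), so (35/469) = +(469/35).
Reduce top mod 35: now compute (14/35).
Pull out 2: since 35 ≡ 3 (mod 8), (2/35) = -1.
Reciprocity: 7 ≡ 3 and 35 ≡ 3 (mod 4), so (7/35) = −(35/7).
Reduce top mod 7: now compute (0/7).
Top reduces to 0: gcd > 1, so the symbol is 0.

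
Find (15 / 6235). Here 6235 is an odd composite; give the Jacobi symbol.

Reciprocity: 15 ≡ 3 and 6235 ≡ 3 (mod 4), so (15/6235) = −(6235/15).
Reduce top mod 15: now compute (10/15).
Pull out 2: since 15 ≡ 7 (mod 8), (2/15) = +1.
Reciprocity: 5 ≡ 1 and 15 ≡ 3 (mod 4), so (5/15) = +(15/5).
Reduce top mod 5: now compute (0/5).
Top reduces to 0: gcd > 1, so the symbol is 0.

0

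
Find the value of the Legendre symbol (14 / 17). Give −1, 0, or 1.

-1

Pull out 2: since 17 ≡ 1 (mod 8), (2/17) = +1.
Reciprocity: 7 ≡ 3 and 17 ≡ 1 (mod 4), so (7/17) = +(17/7).
Reduce top mod 7: now compute (3/7).
Reciprocity: 3 ≡ 3 and 7 ≡ 3 (mod 4), so (3/7) = −(7/3).
Reduce top mod 3: now compute (1/3).
Reached (1/3) = 1. Collecting the sign flips along the way, the symbol is -1.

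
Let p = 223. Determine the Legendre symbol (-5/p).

First reduce: -5 ≡ 218 (mod 223).
Pull out 2: since 223 ≡ 7 (mod 8), (2/223) = +1.
Reciprocity: 109 ≡ 1 and 223 ≡ 3 (mod 4), so (109/223) = +(223/109).
Reduce top mod 109: now compute (5/109).
Reciprocity: 5 ≡ 1 and 109 ≡ 1 (mod 4), so (5/109) = +(109/5).
Reduce top mod 5: now compute (4/5).
Pull out 2^2: since 5 ≡ 5 (mod 8), (2/5) = -1, so (2/5)^2 = +1.
Reached (1/5) = 1. Collecting the sign flips along the way, the symbol is +1.

1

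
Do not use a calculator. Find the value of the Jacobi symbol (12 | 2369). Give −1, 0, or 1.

-1

Pull out 2^2: since 2369 ≡ 1 (mod 8), (2/2369) = +1, so (2/2369)^2 = +1.
Reciprocity: 3 ≡ 3 and 2369 ≡ 1 (mod 4), so (3/2369) = +(2369/3).
Reduce top mod 3: now compute (2/3).
Pull out 2: since 3 ≡ 3 (mod 8), (2/3) = -1.
Reached (1/3) = 1. Collecting the sign flips along the way, the symbol is -1.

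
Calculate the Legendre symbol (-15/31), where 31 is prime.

First reduce: -15 ≡ 16 (mod 31).
Pull out 2^4: since 31 ≡ 7 (mod 8), (2/31) = +1, so (2/31)^4 = +1.
Reached (1/31) = 1. Collecting the sign flips along the way, the symbol is +1.

1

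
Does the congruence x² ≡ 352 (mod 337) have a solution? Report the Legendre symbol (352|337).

-1

Euler's criterion: (352/337) ≡ 15^168 (mod 337).
15^2 ≡ 225 (mod 337)
15^4 ≡ 75 (mod 337)
15^8 ≡ 233 (mod 337)
15^16 ≡ 32 (mod 337)
15^32 ≡ 13 (mod 337)
15^64 ≡ 169 (mod 337)
15^128 ≡ 253 (mod 337)
15^168 = 15^(128+32+8) ≡ 336 (mod 337).
Result is 336 ≡ −1, so (352/337) = −1.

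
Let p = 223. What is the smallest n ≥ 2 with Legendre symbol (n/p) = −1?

3

(2/223) = +1, so 2 is a residue.
(3/223) = −1, so 3 is the smallest positive non-residue mod 223.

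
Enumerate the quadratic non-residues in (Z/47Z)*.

5, 10, 11, 13, 15, 19, 20, 22, 23, 26, 29, 30, 31, 33, 35, 38, 39, 40, 41, 43, 44, 45, 46

Square k = 1,…,23 (k and 47−k give the same square):
1²=1, 2²=4, 3²=9, 4²=16, 5²=25, 6²=36, 7²≡2, 8²≡17, 9²≡34, 10²≡6, 11²≡27, 12²≡3, 13²≡28, 14²≡8, 15²≡37, 16²≡21, 17²≡7, 18²≡42, 19²≡32, 20²≡24, 21²≡18, 22²≡14, 23²≡12 (mod 47).
The residues are {1, 2, 3, 4, 6, 7, 8, 9, 12, 14, 16, 17, 18, 21, 24, 25, 27, 28, 32, 34, 36, 37, 42}; the non-residues are the remaining 23 nonzero classes.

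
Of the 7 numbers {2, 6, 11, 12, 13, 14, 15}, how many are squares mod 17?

(2/17) = +1 → QR.
(6/17) = -1 → non-residue.
(11/17) = -1 → non-residue.
(12/17) = -1 → non-residue.
(13/17) = +1 → QR.
(14/17) = -1 → non-residue.
(15/17) = +1 → QR.
Total quadratic residues among the 7: 3.

3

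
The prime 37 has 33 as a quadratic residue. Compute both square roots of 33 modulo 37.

12, 25

37 ≡ 1 (mod 4), so we find a root by search.
Trying successive values, 12² = 144 ≡ 33 (mod 37). The other root is 37 − 12 = 25.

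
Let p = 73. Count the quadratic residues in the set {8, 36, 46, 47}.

3

(8/73) = +1 → QR.
(36/73) = +1 → QR.
(46/73) = +1 → QR.
(47/73) = -1 → non-residue.
Total quadratic residues among the 4: 3.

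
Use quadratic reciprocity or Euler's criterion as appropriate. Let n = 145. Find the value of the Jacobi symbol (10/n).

0

Pull out 2: since 145 ≡ 1 (mod 8), (2/145) = +1.
Reciprocity: 5 ≡ 1 and 145 ≡ 1 (mod 4), so (5/145) = +(145/5).
Reduce top mod 5: now compute (0/5).
Top reduces to 0: gcd > 1, so the symbol is 0.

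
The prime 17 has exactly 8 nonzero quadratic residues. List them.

1, 2, 4, 8, 9, 13, 15, 16

Square k = 1,…,8 (k and 17−k give the same square):
1²=1, 2²=4, 3²=9, 4²=16, 5²≡8, 6²≡2, 7²≡15, 8²≡13 (mod 17).
So the quadratic residues mod 17 are {1, 2, 4, 8, 9, 13, 15, 16}.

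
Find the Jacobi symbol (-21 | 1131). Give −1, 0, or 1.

First reduce: -21 ≡ 1110 (mod 1131).
Pull out 2: since 1131 ≡ 3 (mod 8), (2/1131) = -1.
Reciprocity: 555 ≡ 3 and 1131 ≡ 3 (mod 4), so (555/1131) = −(1131/555).
Reduce top mod 555: now compute (21/555).
Reciprocity: 21 ≡ 1 and 555 ≡ 3 (mod 4), so (21/555) = +(555/21).
Reduce top mod 21: now compute (9/21).
Reciprocity: 9 ≡ 1 and 21 ≡ 1 (mod 4), so (9/21) = +(21/9).
Reduce top mod 9: now compute (3/9).
Reciprocity: 3 ≡ 3 and 9 ≡ 1 (mod 4), so (3/9) = +(9/3).
Reduce top mod 3: now compute (0/3).
Top reduces to 0: gcd > 1, so the symbol is 0.

0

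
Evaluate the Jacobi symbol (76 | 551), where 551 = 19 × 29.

Pull out 2^2: since 551 ≡ 7 (mod 8), (2/551) = +1, so (2/551)^2 = +1.
Reciprocity: 19 ≡ 3 and 551 ≡ 3 (mod 4), so (19/551) = −(551/19).
Reduce top mod 19: now compute (0/19).
Top reduces to 0: gcd > 1, so the symbol is 0.

0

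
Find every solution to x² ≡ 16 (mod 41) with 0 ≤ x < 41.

41 ≡ 1 (mod 4), so we find a root by search.
Trying successive values, 4² = 16 ≡ 16 (mod 41). The other root is 41 − 4 = 37.

4, 37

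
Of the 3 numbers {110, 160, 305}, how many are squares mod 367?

(110/367) = +1 → QR.
(160/367) = -1 → non-residue.
(305/367) = -1 → non-residue.
Total quadratic residues among the 3: 1.

1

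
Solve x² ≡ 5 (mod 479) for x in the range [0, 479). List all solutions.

Since 479 ≡ 3 (mod 4), a square root of 5 is 5^((479+1)/4) = 5^120 mod 479.
Repeated squaring: 5^2≡25, 5^4≡146, 5^8≡240, 5^16≡120, 5^32≡30, 5^64≡421 (mod 479).
5^120 = 5^(64+32+16+8) ≡ 22 (mod 479).
Check: 22² = 484 ≡ 5 (mod 479). The two roots are 22 and 457.

22, 457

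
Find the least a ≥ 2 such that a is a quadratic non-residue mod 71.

7

(2/71) = +1, so 2 is a residue.
(3/71) = +1, so 3 is a residue.
(4/71) = +1, so 4 is a residue.
(5/71) = +1, so 5 is a residue.
(6/71) = +1, so 6 is a residue.
(7/71) = −1, so 7 is the smallest positive non-residue mod 71.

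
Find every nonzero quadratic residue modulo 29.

1, 4, 5, 6, 7, 9, 13, 16, 20, 22, 23, 24, 25, 28

Square k = 1,…,14 (k and 29−k give the same square):
1²=1, 2²=4, 3²=9, 4²=16, 5²=25, 6²≡7, 7²≡20, 8²≡6, 9²≡23, 10²≡13, 11²≡5, 12²≡28, 13²≡24, 14²≡22 (mod 29).
So the quadratic residues mod 29 are {1, 4, 5, 6, 7, 9, 13, 16, 20, 22, 23, 24, 25, 28}.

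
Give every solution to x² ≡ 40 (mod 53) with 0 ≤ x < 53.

26, 27

53 ≡ 1 (mod 4), so we find a root by search.
Trying successive values, 26² = 676 ≡ 40 (mod 53). The other root is 53 − 26 = 27.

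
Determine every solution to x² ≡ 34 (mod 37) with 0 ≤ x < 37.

16, 21

37 ≡ 1 (mod 4), so we find a root by search.
Trying successive values, 16² = 256 ≡ 34 (mod 37). The other root is 37 − 16 = 21.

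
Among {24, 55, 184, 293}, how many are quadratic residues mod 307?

3

(24/307) = +1 → QR.
(55/307) = -1 → non-residue.
(184/307) = +1 → QR.
(293/307) = +1 → QR.
Total quadratic residues among the 4: 3.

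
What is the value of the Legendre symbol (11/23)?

Euler's criterion: (11/23) ≡ 11^11 (mod 23).
11^2 ≡ 6 (mod 23)
11^4 ≡ 13 (mod 23)
11^8 ≡ 8 (mod 23)
11^11 = 11^(8+2+1) ≡ 22 (mod 23).
Result is 22 ≡ −1, so (11/23) = −1.

-1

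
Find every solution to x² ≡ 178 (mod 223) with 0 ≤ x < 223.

Since 223 ≡ 3 (mod 4), a square root of 178 is 178^((223+1)/4) = 178^56 mod 223.
Repeated squaring: 178^2≡18, 178^4≡101, 178^8≡166, 178^16≡127, 178^32≡73 (mod 223).
178^56 = 178^(32+16+8) ≡ 63 (mod 223).
Check: 63² = 3969 ≡ 178 (mod 223). The two roots are 63 and 160.

63, 160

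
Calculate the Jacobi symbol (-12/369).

0

First reduce: -12 ≡ 357 (mod 369).
Reciprocity: 357 ≡ 1 and 369 ≡ 1 (mod 4), so (357/369) = +(369/357).
Reduce top mod 357: now compute (12/357).
Pull out 2^2: since 357 ≡ 5 (mod 8), (2/357) = -1, so (2/357)^2 = +1.
Reciprocity: 3 ≡ 3 and 357 ≡ 1 (mod 4), so (3/357) = +(357/3).
Reduce top mod 3: now compute (0/3).
Top reduces to 0: gcd > 1, so the symbol is 0.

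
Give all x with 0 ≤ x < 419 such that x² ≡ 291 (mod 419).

70, 349

Since 419 ≡ 3 (mod 4), a square root of 291 is 291^((419+1)/4) = 291^105 mod 419.
Repeated squaring: 291^2≡43, 291^4≡173, 291^8≡180, 291^16≡137, 291^32≡333, 291^64≡273 (mod 419).
291^105 = 291^(64+32+8+1) ≡ 349 (mod 419).
Check: 349² = 121801 ≡ 291 (mod 419). The two roots are 70 and 349.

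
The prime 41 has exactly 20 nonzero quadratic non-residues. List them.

3 6 7 11 12 13 14 15 17 19 22 24 26 27 28 29 30 34 35 38

Square k = 1,…,20 (k and 41−k give the same square):
1²=1, 2²=4, 3²=9, 4²=16, 5²=25, 6²=36, 7²≡8, 8²≡23, 9²≡40, 10²≡18, 11²≡39, 12²≡21, 13²≡5, 14²≡32, 15²≡20, 16²≡10, 17²≡2, 18²≡37, 19²≡33, 20²≡31 (mod 41).
The residues are {1, 2, 4, 5, 8, 9, 10, 16, 18, 20, 21, 23, 25, 31, 32, 33, 36, 37, 39, 40}; the non-residues are the remaining 20 nonzero classes.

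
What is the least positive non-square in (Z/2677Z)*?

(2/2677) = −1, so 2 is the smallest positive non-residue mod 2677.

2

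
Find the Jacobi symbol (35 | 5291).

1

Reciprocity: 35 ≡ 3 and 5291 ≡ 3 (mod 4), so (35/5291) = −(5291/35).
Reduce top mod 35: now compute (6/35).
Pull out 2: since 35 ≡ 3 (mod 8), (2/35) = -1.
Reciprocity: 3 ≡ 3 and 35 ≡ 3 (mod 4), so (3/35) = −(35/3).
Reduce top mod 3: now compute (2/3).
Pull out 2: since 3 ≡ 3 (mod 8), (2/3) = -1.
Reached (1/3) = 1. Collecting the sign flips along the way, the symbol is +1.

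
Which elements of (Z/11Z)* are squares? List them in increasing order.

1,3,4,5,9

Square k = 1,…,5 (k and 11−k give the same square):
1²=1, 2²=4, 3²=9, 4²≡5, 5²≡3 (mod 11).
So the quadratic residues mod 11 are {1, 3, 4, 5, 9}.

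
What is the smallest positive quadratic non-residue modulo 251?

(2/251) = −1, so 2 is the smallest positive non-residue mod 251.

2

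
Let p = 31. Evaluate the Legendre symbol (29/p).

-1

Reciprocity: 29 ≡ 1 and 31 ≡ 3 (mod 4), so (29/31) = +(31/29).
Reduce top mod 29: now compute (2/29).
Pull out 2: since 29 ≡ 5 (mod 8), (2/29) = -1.
Reached (1/29) = 1. Collecting the sign flips along the way, the symbol is -1.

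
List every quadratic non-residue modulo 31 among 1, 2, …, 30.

3,6,11,12,13,15,17,21,22,23,24,26,27,29,30

Square k = 1,…,15 (k and 31−k give the same square):
1²=1, 2²=4, 3²=9, 4²=16, 5²=25, 6²≡5, 7²≡18, 8²≡2, 9²≡19, 10²≡7, 11²≡28, 12²≡20, 13²≡14, 14²≡10, 15²≡8 (mod 31).
The residues are {1, 2, 4, 5, 7, 8, 9, 10, 14, 16, 18, 19, 20, 25, 28}; the non-residues are the remaining 15 nonzero classes.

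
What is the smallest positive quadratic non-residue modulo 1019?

(2/1019) = −1, so 2 is the smallest positive non-residue mod 1019.

2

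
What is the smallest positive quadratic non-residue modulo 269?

2

(2/269) = −1, so 2 is the smallest positive non-residue mod 269.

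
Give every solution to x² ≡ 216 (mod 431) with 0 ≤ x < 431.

94, 337

Since 431 ≡ 3 (mod 4), a square root of 216 is 216^((431+1)/4) = 216^108 mod 431.
Repeated squaring: 216^2≡108, 216^4≡27, 216^8≡298, 216^16≡18, 216^32≡324, 216^64≡243 (mod 431).
216^108 = 216^(64+32+8+4) ≡ 337 (mod 431).
Check: 337² = 113569 ≡ 216 (mod 431). The two roots are 94 and 337.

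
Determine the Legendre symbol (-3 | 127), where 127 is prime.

Euler's criterion: (-3/127) ≡ 124^63 (mod 127).
124^2 ≡ 9 (mod 127)
124^4 ≡ 81 (mod 127)
124^8 ≡ 84 (mod 127)
124^16 ≡ 71 (mod 127)
124^32 ≡ 88 (mod 127)
124^63 = 124^(32+16+8+4+2+1) ≡ 1 (mod 127).
Result is 1, so (-3/127) = 1.

1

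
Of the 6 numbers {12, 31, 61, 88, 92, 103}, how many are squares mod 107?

3

(12/107) = +1 → QR.
(31/107) = -1 → non-residue.
(61/107) = +1 → QR.
(88/107) = -1 → non-residue.
(92/107) = +1 → QR.
(103/107) = -1 → non-residue.
Total quadratic residues among the 6: 3.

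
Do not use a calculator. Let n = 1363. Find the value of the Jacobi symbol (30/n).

Pull out 2: since 1363 ≡ 3 (mod 8), (2/1363) = -1.
Reciprocity: 15 ≡ 3 and 1363 ≡ 3 (mod 4), so (15/1363) = −(1363/15).
Reduce top mod 15: now compute (13/15).
Reciprocity: 13 ≡ 1 and 15 ≡ 3 (mod 4), so (13/15) = +(15/13).
Reduce top mod 13: now compute (2/13).
Pull out 2: since 13 ≡ 5 (mod 8), (2/13) = -1.
Reached (1/13) = 1. Collecting the sign flips along the way, the symbol is -1.

-1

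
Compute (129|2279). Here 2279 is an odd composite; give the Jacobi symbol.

0

Reciprocity: 129 ≡ 1 and 2279 ≡ 3 (mod 4), so (129/2279) = +(2279/129).
Reduce top mod 129: now compute (86/129).
Pull out 2: since 129 ≡ 1 (mod 8), (2/129) = +1.
Reciprocity: 43 ≡ 3 and 129 ≡ 1 (mod 4), so (43/129) = +(129/43).
Reduce top mod 43: now compute (0/43).
Top reduces to 0: gcd > 1, so the symbol is 0.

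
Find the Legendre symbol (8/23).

1

Euler's criterion: (8/23) ≡ 8^11 (mod 23).
8^2 ≡ 18 (mod 23)
8^4 ≡ 2 (mod 23)
8^8 ≡ 4 (mod 23)
8^11 = 8^(8+2+1) ≡ 1 (mod 23).
Result is 1, so (8/23) = 1.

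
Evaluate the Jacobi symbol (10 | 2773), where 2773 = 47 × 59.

1

Pull out 2: since 2773 ≡ 5 (mod 8), (2/2773) = -1.
Reciprocity: 5 ≡ 1 and 2773 ≡ 1 (mod 4), so (5/2773) = +(2773/5).
Reduce top mod 5: now compute (3/5).
Reciprocity: 3 ≡ 3 and 5 ≡ 1 (mod 4), so (3/5) = +(5/3).
Reduce top mod 3: now compute (2/3).
Pull out 2: since 3 ≡ 3 (mod 8), (2/3) = -1.
Reached (1/3) = 1. Collecting the sign flips along the way, the symbol is +1.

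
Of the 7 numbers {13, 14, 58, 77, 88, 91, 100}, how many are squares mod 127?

3

(13/127) = +1 → QR.
(14/127) = -1 → non-residue.
(58/127) = -1 → non-residue.
(77/127) = -1 → non-residue.
(88/127) = +1 → QR.
(91/127) = -1 → non-residue.
(100/127) = +1 → QR.
Total quadratic residues among the 7: 3.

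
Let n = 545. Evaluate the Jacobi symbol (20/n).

0

Pull out 2^2: since 545 ≡ 1 (mod 8), (2/545) = +1, so (2/545)^2 = +1.
Reciprocity: 5 ≡ 1 and 545 ≡ 1 (mod 4), so (5/545) = +(545/5).
Reduce top mod 5: now compute (0/5).
Top reduces to 0: gcd > 1, so the symbol is 0.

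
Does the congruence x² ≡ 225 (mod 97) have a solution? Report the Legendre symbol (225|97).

First reduce: 225 ≡ 31 (mod 97).
Reciprocity: 31 ≡ 3 and 97 ≡ 1 (mod 4), so (31/97) = +(97/31).
Reduce top mod 31: now compute (4/31).
Pull out 2^2: since 31 ≡ 7 (mod 8), (2/31) = +1, so (2/31)^2 = +1.
Reached (1/31) = 1. Collecting the sign flips along the way, the symbol is +1.

1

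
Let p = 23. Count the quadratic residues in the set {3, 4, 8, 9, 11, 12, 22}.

5

(3/23) = +1 → QR.
(4/23) = +1 → QR.
(8/23) = +1 → QR.
(9/23) = +1 → QR.
(11/23) = -1 → non-residue.
(12/23) = +1 → QR.
(22/23) = -1 → non-residue.
Total quadratic residues among the 7: 5.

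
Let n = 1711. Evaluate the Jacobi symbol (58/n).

Pull out 2: since 1711 ≡ 7 (mod 8), (2/1711) = +1.
Reciprocity: 29 ≡ 1 and 1711 ≡ 3 (mod 4), so (29/1711) = +(1711/29).
Reduce top mod 29: now compute (0/29).
Top reduces to 0: gcd > 1, so the symbol is 0.

0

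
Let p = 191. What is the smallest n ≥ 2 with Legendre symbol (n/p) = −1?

(2/191) = +1, so 2 is a residue.
(3/191) = +1, so 3 is a residue.
(4/191) = +1, so 4 is a residue.
(5/191) = +1, so 5 is a residue.
(6/191) = +1, so 6 is a residue.
(7/191) = −1, so 7 is the smallest positive non-residue mod 191.

7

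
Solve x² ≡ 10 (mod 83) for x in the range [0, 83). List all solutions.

33, 50

Since 83 ≡ 3 (mod 4), a square root of 10 is 10^((83+1)/4) = 10^21 mod 83.
Repeated squaring: 10^2≡17, 10^4≡40, 10^8≡23, 10^16≡31 (mod 83).
10^21 = 10^(16+4+1) ≡ 33 (mod 83).
Check: 33² = 1089 ≡ 10 (mod 83). The two roots are 33 and 50.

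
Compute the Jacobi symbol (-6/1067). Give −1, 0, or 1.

1

First reduce: -6 ≡ 1061 (mod 1067).
Reciprocity: 1061 ≡ 1 and 1067 ≡ 3 (mod 4), so (1061/1067) = +(1067/1061).
Reduce top mod 1061: now compute (6/1061).
Pull out 2: since 1061 ≡ 5 (mod 8), (2/1061) = -1.
Reciprocity: 3 ≡ 3 and 1061 ≡ 1 (mod 4), so (3/1061) = +(1061/3).
Reduce top mod 3: now compute (2/3).
Pull out 2: since 3 ≡ 3 (mod 8), (2/3) = -1.
Reached (1/3) = 1. Collecting the sign flips along the way, the symbol is +1.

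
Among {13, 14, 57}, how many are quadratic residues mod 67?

1

(13/67) = -1 → non-residue.
(14/67) = +1 → QR.
(57/67) = -1 → non-residue.
Total quadratic residues among the 3: 1.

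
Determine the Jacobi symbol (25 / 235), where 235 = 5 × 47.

Reciprocity: 25 ≡ 1 and 235 ≡ 3 (mod 4), so (25/235) = +(235/25).
Reduce top mod 25: now compute (10/25).
Pull out 2: since 25 ≡ 1 (mod 8), (2/25) = +1.
Reciprocity: 5 ≡ 1 and 25 ≡ 1 (mod 4), so (5/25) = +(25/5).
Reduce top mod 5: now compute (0/5).
Top reduces to 0: gcd > 1, so the symbol is 0.

0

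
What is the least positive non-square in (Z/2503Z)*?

3

(2/2503) = +1, so 2 is a residue.
(3/2503) = −1, so 3 is the smallest positive non-residue mod 2503.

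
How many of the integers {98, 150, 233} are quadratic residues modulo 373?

0

(98/373) = -1 → non-residue.
(150/373) = -1 → non-residue.
(233/373) = -1 → non-residue.
Total quadratic residues among the 3: 0.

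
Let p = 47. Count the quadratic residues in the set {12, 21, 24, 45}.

(12/47) = +1 → QR.
(21/47) = +1 → QR.
(24/47) = +1 → QR.
(45/47) = -1 → non-residue.
Total quadratic residues among the 4: 3.

3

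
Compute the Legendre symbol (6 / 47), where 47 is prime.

1

Pull out 2: since 47 ≡ 7 (mod 8), (2/47) = +1.
Reciprocity: 3 ≡ 3 and 47 ≡ 3 (mod 4), so (3/47) = −(47/3).
Reduce top mod 3: now compute (2/3).
Pull out 2: since 3 ≡ 3 (mod 8), (2/3) = -1.
Reached (1/3) = 1. Collecting the sign flips along the way, the symbol is +1.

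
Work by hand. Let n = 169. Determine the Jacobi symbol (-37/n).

First reduce: -37 ≡ 132 (mod 169).
Pull out 2^2: since 169 ≡ 1 (mod 8), (2/169) = +1, so (2/169)^2 = +1.
Reciprocity: 33 ≡ 1 and 169 ≡ 1 (mod 4), so (33/169) = +(169/33).
Reduce top mod 33: now compute (4/33).
Pull out 2^2: since 33 ≡ 1 (mod 8), (2/33) = +1, so (2/33)^2 = +1.
Reached (1/33) = 1. Collecting the sign flips along the way, the symbol is +1.

1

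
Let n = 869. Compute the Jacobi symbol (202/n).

1

Pull out 2: since 869 ≡ 5 (mod 8), (2/869) = -1.
Reciprocity: 101 ≡ 1 and 869 ≡ 1 (mod 4), so (101/869) = +(869/101).
Reduce top mod 101: now compute (61/101).
Reciprocity: 61 ≡ 1 and 101 ≡ 1 (mod 4), so (61/101) = +(101/61).
Reduce top mod 61: now compute (40/61).
Pull out 2^3: since 61 ≡ 5 (mod 8), (2/61) = -1, so (2/61)^3 = -1.
Reciprocity: 5 ≡ 1 and 61 ≡ 1 (mod 4), so (5/61) = +(61/5).
Reduce top mod 5: now compute (1/5).
Reached (1/5) = 1. Collecting the sign flips along the way, the symbol is +1.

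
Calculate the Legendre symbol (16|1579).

1

Pull out 2^4: since 1579 ≡ 3 (mod 8), (2/1579) = -1, so (2/1579)^4 = +1.
Reached (1/1579) = 1. Collecting the sign flips along the way, the symbol is +1.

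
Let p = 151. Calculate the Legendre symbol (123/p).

Reciprocity: 123 ≡ 3 and 151 ≡ 3 (mod 4), so (123/151) = −(151/123).
Reduce top mod 123: now compute (28/123).
Pull out 2^2: since 123 ≡ 3 (mod 8), (2/123) = -1, so (2/123)^2 = +1.
Reciprocity: 7 ≡ 3 and 123 ≡ 3 (mod 4), so (7/123) = −(123/7).
Reduce top mod 7: now compute (4/7).
Pull out 2^2: since 7 ≡ 7 (mod 8), (2/7) = +1, so (2/7)^2 = +1.
Reached (1/7) = 1. Collecting the sign flips along the way, the symbol is +1.

1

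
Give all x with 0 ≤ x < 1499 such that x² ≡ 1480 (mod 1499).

Since 1499 ≡ 3 (mod 4), a square root of 1480 is 1480^((1499+1)/4) = 1480^375 mod 1499.
Repeated squaring: 1480^2≡361, 1480^4≡1407, 1480^8≡969, 1480^16≡587, 1480^32≡1298, 1480^64≡1427, 1480^128≡687, 1480^256≡1283 (mod 1499).
1480^375 = 1480^(256+64+32+16+4+2+1) ≡ 893 (mod 1499).
Check: 893² = 797449 ≡ 1480 (mod 1499). The two roots are 606 and 893.

606, 893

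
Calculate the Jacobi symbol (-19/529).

1

First reduce: -19 ≡ 510 (mod 529).
Pull out 2: since 529 ≡ 1 (mod 8), (2/529) = +1.
Reciprocity: 255 ≡ 3 and 529 ≡ 1 (mod 4), so (255/529) = +(529/255).
Reduce top mod 255: now compute (19/255).
Reciprocity: 19 ≡ 3 and 255 ≡ 3 (mod 4), so (19/255) = −(255/19).
Reduce top mod 19: now compute (8/19).
Pull out 2^3: since 19 ≡ 3 (mod 8), (2/19) = -1, so (2/19)^3 = -1.
Reached (1/19) = 1. Collecting the sign flips along the way, the symbol is +1.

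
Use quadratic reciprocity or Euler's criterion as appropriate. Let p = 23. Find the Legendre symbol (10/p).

Pull out 2: since 23 ≡ 7 (mod 8), (2/23) = +1.
Reciprocity: 5 ≡ 1 and 23 ≡ 3 (mod 4), so (5/23) = +(23/5).
Reduce top mod 5: now compute (3/5).
Reciprocity: 3 ≡ 3 and 5 ≡ 1 (mod 4), so (3/5) = +(5/3).
Reduce top mod 3: now compute (2/3).
Pull out 2: since 3 ≡ 3 (mod 8), (2/3) = -1.
Reached (1/3) = 1. Collecting the sign flips along the way, the symbol is -1.

-1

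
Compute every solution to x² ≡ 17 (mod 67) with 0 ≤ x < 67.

Since 67 ≡ 3 (mod 4), a square root of 17 is 17^((67+1)/4) = 17^17 mod 67.
Repeated squaring: 17^2≡21, 17^4≡39, 17^8≡47, 17^16≡65 (mod 67).
17^17 = 17^(16+1) ≡ 33 (mod 67).
Check: 33² = 1089 ≡ 17 (mod 67). The two roots are 33 and 34.

33, 34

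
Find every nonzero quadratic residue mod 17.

1 2 4 8 9 13 15 16

Square k = 1,…,8 (k and 17−k give the same square):
1²=1, 2²=4, 3²=9, 4²=16, 5²≡8, 6²≡2, 7²≡15, 8²≡13 (mod 17).
So the quadratic residues mod 17 are {1, 2, 4, 8, 9, 13, 15, 16}.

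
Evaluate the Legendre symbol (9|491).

Euler's criterion: (9/491) ≡ 9^245 (mod 491).
9^2 ≡ 81 (mod 491)
9^4 ≡ 178 (mod 491)
9^8 ≡ 260 (mod 491)
9^16 ≡ 333 (mod 491)
9^32 ≡ 414 (mod 491)
9^64 ≡ 37 (mod 491)
9^128 ≡ 387 (mod 491)
9^245 = 9^(128+64+32+16+4+1) ≡ 1 (mod 491).
Result is 1, so (9/491) = 1.

1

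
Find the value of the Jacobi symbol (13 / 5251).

1

Reciprocity: 13 ≡ 1 and 5251 ≡ 3 (mod 4), so (13/5251) = +(5251/13).
Reduce top mod 13: now compute (12/13).
Pull out 2^2: since 13 ≡ 5 (mod 8), (2/13) = -1, so (2/13)^2 = +1.
Reciprocity: 3 ≡ 3 and 13 ≡ 1 (mod 4), so (3/13) = +(13/3).
Reduce top mod 3: now compute (1/3).
Reached (1/3) = 1. Collecting the sign flips along the way, the symbol is +1.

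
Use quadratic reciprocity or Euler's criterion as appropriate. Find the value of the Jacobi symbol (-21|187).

1

First reduce: -21 ≡ 166 (mod 187).
Pull out 2: since 187 ≡ 3 (mod 8), (2/187) = -1.
Reciprocity: 83 ≡ 3 and 187 ≡ 3 (mod 4), so (83/187) = −(187/83).
Reduce top mod 83: now compute (21/83).
Reciprocity: 21 ≡ 1 and 83 ≡ 3 (mod 4), so (21/83) = +(83/21).
Reduce top mod 21: now compute (20/21).
Pull out 2^2: since 21 ≡ 5 (mod 8), (2/21) = -1, so (2/21)^2 = +1.
Reciprocity: 5 ≡ 1 and 21 ≡ 1 (mod 4), so (5/21) = +(21/5).
Reduce top mod 5: now compute (1/5).
Reached (1/5) = 1. Collecting the sign flips along the way, the symbol is +1.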